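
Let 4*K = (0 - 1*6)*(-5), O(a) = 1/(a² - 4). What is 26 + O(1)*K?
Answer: 47/2 ≈ 23.500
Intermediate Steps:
O(a) = 1/(-4 + a²)
K = 15/2 (K = ((0 - 1*6)*(-5))/4 = ((0 - 6)*(-5))/4 = (-6*(-5))/4 = (¼)*30 = 15/2 ≈ 7.5000)
26 + O(1)*K = 26 + (15/2)/(-4 + 1²) = 26 + (15/2)/(-4 + 1) = 26 + (15/2)/(-3) = 26 - ⅓*15/2 = 26 - 5/2 = 47/2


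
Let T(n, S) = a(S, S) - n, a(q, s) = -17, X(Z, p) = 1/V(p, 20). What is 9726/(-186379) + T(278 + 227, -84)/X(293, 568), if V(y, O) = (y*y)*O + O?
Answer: -627762679704726/186379 ≈ -3.3682e+9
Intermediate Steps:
V(y, O) = O + O*y**2 (V(y, O) = y**2*O + O = O*y**2 + O = O + O*y**2)
X(Z, p) = 1/(20 + 20*p**2) (X(Z, p) = 1/(20*(1 + p**2)) = 1/(20 + 20*p**2))
T(n, S) = -17 - n
9726/(-186379) + T(278 + 227, -84)/X(293, 568) = 9726/(-186379) + (-17 - (278 + 227))/((1/(20*(1 + 568**2)))) = 9726*(-1/186379) + (-17 - 1*505)/((1/(20*(1 + 322624)))) = -9726/186379 + (-17 - 505)/(((1/20)/322625)) = -9726/186379 - 522/((1/20)*(1/322625)) = -9726/186379 - 522/1/6452500 = -9726/186379 - 522*6452500 = -9726/186379 - 3368205000 = -627762679704726/186379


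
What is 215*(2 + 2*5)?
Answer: 2580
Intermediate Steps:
215*(2 + 2*5) = 215*(2 + 10) = 215*12 = 2580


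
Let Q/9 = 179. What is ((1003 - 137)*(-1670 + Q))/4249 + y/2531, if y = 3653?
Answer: -113797317/10754219 ≈ -10.582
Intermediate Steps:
Q = 1611 (Q = 9*179 = 1611)
((1003 - 137)*(-1670 + Q))/4249 + y/2531 = ((1003 - 137)*(-1670 + 1611))/4249 + 3653/2531 = (866*(-59))*(1/4249) + 3653*(1/2531) = -51094*1/4249 + 3653/2531 = -51094/4249 + 3653/2531 = -113797317/10754219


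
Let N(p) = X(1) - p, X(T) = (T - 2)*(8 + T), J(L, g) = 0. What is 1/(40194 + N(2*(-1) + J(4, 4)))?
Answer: 1/40187 ≈ 2.4884e-5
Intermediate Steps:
X(T) = (-2 + T)*(8 + T)
N(p) = -9 - p (N(p) = (-16 + 1² + 6*1) - p = (-16 + 1 + 6) - p = -9 - p)
1/(40194 + N(2*(-1) + J(4, 4))) = 1/(40194 + (-9 - (2*(-1) + 0))) = 1/(40194 + (-9 - (-2 + 0))) = 1/(40194 + (-9 - 1*(-2))) = 1/(40194 + (-9 + 2)) = 1/(40194 - 7) = 1/40187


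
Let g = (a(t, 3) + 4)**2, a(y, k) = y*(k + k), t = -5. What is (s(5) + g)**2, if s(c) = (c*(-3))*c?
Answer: 361201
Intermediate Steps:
s(c) = -3*c**2 (s(c) = (-3*c)*c = -3*c**2)
a(y, k) = 2*k*y (a(y, k) = y*(2*k) = 2*k*y)
g = 676 (g = (2*3*(-5) + 4)**2 = (-30 + 4)**2 = (-26)**2 = 676)
(s(5) + g)**2 = (-3*5**2 + 676)**2 = (-3*25 + 676)**2 = (-75 + 676)**2 = 601**2 = 361201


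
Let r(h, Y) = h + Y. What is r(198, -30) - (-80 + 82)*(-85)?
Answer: 338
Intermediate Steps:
r(h, Y) = Y + h
r(198, -30) - (-80 + 82)*(-85) = (-30 + 198) - (-80 + 82)*(-85) = 168 - 2*(-85) = 168 - 1*(-170) = 168 + 170 = 338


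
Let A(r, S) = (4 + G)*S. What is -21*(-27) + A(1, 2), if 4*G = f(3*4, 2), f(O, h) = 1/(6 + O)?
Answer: 20701/36 ≈ 575.03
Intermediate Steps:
G = 1/72 (G = 1/(4*(6 + 3*4)) = 1/(4*(6 + 12)) = (¼)/18 = (¼)*(1/18) = 1/72 ≈ 0.013889)
A(r, S) = 289*S/72 (A(r, S) = (4 + 1/72)*S = 289*S/72)
-21*(-27) + A(1, 2) = -21*(-27) + (289/72)*2 = 567 + 289/36 = 20701/36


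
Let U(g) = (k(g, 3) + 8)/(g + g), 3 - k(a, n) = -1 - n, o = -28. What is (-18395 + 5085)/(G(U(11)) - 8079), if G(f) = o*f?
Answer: 146410/89079 ≈ 1.6436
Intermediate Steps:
k(a, n) = 4 + n (k(a, n) = 3 - (-1 - n) = 3 + (1 + n) = 4 + n)
U(g) = 15/(2*g) (U(g) = ((4 + 3) + 8)/(g + g) = (7 + 8)/((2*g)) = 15*(1/(2*g)) = 15/(2*g))
G(f) = -28*f
(-18395 + 5085)/(G(U(11)) - 8079) = (-18395 + 5085)/(-210/11 - 8079) = -13310/(-210/11 - 8079) = -13310/(-89079/11) = -13310*(-11/89079) = 146410/89079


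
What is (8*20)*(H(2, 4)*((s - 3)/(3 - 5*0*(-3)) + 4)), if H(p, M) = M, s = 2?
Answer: 7040/3 ≈ 2346.7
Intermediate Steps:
(8*20)*(H(2, 4)*((s - 3)/(3 - 5*0*(-3)) + 4)) = (8*20)*(4*((2 - 3)/(3 - 5*0*(-3)) + 4)) = 160*(4*(-1/(3 + 0*(-3)) + 4)) = 160*(4*(-1/(3 + 0) + 4)) = 160*(4*(-1/3 + 4)) = 160*(4*(-1*⅓ + 4)) = 160*(4*(-⅓ + 4)) = 160*(4*(11/3)) = 160*(44/3) = 7040/3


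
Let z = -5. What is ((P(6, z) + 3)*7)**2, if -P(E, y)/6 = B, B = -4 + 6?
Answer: 3969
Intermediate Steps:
B = 2
P(E, y) = -12 (P(E, y) = -6*2 = -12)
((P(6, z) + 3)*7)**2 = ((-12 + 3)*7)**2 = (-9*7)**2 = (-63)**2 = 3969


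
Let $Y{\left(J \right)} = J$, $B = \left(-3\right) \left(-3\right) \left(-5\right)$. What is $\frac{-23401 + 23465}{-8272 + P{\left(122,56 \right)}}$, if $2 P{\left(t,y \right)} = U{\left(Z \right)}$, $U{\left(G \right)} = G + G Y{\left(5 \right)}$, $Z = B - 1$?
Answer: $- \frac{32}{4205} \approx -0.00761$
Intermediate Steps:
$B = -45$ ($B = 9 \left(-5\right) = -45$)
$Z = -46$ ($Z = -45 - 1 = -46$)
$U{\left(G \right)} = 6 G$ ($U{\left(G \right)} = G + G 5 = G + 5 G = 6 G$)
$P{\left(t,y \right)} = -138$ ($P{\left(t,y \right)} = \frac{6 \left(-46\right)}{2} = \frac{1}{2} \left(-276\right) = -138$)
$\frac{-23401 + 23465}{-8272 + P{\left(122,56 \right)}} = \frac{-23401 + 23465}{-8272 - 138} = \frac{64}{-8410} = 64 \left(- \frac{1}{8410}\right) = - \frac{32}{4205}$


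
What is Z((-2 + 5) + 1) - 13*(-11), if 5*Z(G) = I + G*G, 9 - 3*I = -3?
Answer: 147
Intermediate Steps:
I = 4 (I = 3 - ⅓*(-3) = 3 + 1 = 4)
Z(G) = ⅘ + G²/5 (Z(G) = (4 + G*G)/5 = (4 + G²)/5 = ⅘ + G²/5)
Z((-2 + 5) + 1) - 13*(-11) = (⅘ + ((-2 + 5) + 1)²/5) - 13*(-11) = (⅘ + (3 + 1)²/5) + 143 = (⅘ + (⅕)*4²) + 143 = (⅘ + (⅕)*16) + 143 = (⅘ + 16/5) + 143 = 4 + 143 = 147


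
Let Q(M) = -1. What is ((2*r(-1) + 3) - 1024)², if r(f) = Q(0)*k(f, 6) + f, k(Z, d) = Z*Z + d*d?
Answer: 1203409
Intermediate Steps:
k(Z, d) = Z² + d²
r(f) = -36 + f - f² (r(f) = -(f² + 6²) + f = -(f² + 36) + f = -(36 + f²) + f = (-36 - f²) + f = -36 + f - f²)
((2*r(-1) + 3) - 1024)² = ((2*(-36 - 1 - 1*(-1)²) + 3) - 1024)² = ((2*(-36 - 1 - 1*1) + 3) - 1024)² = ((2*(-36 - 1 - 1) + 3) - 1024)² = ((2*(-38) + 3) - 1024)² = ((-76 + 3) - 1024)² = (-73 - 1024)² = (-1097)² = 1203409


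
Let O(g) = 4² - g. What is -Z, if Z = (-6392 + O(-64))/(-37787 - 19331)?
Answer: -3156/28559 ≈ -0.11051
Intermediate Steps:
O(g) = 16 - g
Z = 3156/28559 (Z = (-6392 + (16 - 1*(-64)))/(-37787 - 19331) = (-6392 + (16 + 64))/(-57118) = (-6392 + 80)*(-1/57118) = -6312*(-1/57118) = 3156/28559 ≈ 0.11051)
-Z = -1*3156/28559 = -3156/28559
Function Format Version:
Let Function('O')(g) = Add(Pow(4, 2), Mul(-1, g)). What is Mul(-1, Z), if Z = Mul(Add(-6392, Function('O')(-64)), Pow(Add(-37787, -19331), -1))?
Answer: Rational(-3156, 28559) ≈ -0.11051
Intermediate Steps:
Function('O')(g) = Add(16, Mul(-1, g))
Z = Rational(3156, 28559) (Z = Mul(Add(-6392, Add(16, Mul(-1, -64))), Pow(Add(-37787, -19331), -1)) = Mul(Add(-6392, Add(16, 64)), Pow(-57118, -1)) = Mul(Add(-6392, 80), Rational(-1, 57118)) = Mul(-6312, Rational(-1, 57118)) = Rational(3156, 28559) ≈ 0.11051)
Mul(-1, Z) = Mul(-1, Rational(3156, 28559)) = Rational(-3156, 28559)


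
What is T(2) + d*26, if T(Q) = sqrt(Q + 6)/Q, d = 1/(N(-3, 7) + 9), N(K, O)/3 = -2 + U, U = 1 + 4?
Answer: 13/9 + sqrt(2) ≈ 2.8587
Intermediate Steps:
U = 5
N(K, O) = 9 (N(K, O) = 3*(-2 + 5) = 3*3 = 9)
d = 1/18 (d = 1/(9 + 9) = 1/18 ≈ 0.055556)
T(Q) = sqrt(6 + Q)/Q
T(2) + d*26 = sqrt(6 + 2)/2 + (1/18)*26 = sqrt(8)/2 + 13/9 = (2*sqrt(2))/2 + 13/9 = sqrt(2) + 13/9 = 13/9 + sqrt(2)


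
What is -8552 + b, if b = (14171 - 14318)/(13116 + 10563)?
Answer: -67500985/7893 ≈ -8552.0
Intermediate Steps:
b = -49/7893 (b = -147/23679 = -147*1/23679 = -49/7893 ≈ -0.0062080)
-8552 + b = -8552 - 49/7893 = -67500985/7893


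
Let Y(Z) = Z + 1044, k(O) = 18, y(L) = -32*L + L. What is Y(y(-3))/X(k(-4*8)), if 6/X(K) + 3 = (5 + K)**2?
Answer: 99677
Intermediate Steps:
y(L) = -31*L
X(K) = 6/(-3 + (5 + K)**2)
Y(Z) = 1044 + Z
Y(y(-3))/X(k(-4*8)) = (1044 - 31*(-3))/((6/(-3 + (5 + 18)**2))) = (1044 + 93)/((6/(-3 + 23**2))) = 1137/((6/(-3 + 529))) = 1137/((6/526)) = 1137/((6*(1/526))) = 1137/(3/263) = 1137*(263/3) = 99677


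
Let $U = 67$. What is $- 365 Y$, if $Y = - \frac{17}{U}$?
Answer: $\frac{6205}{67} \approx 92.612$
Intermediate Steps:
$Y = - \frac{17}{67} \approx -0.25373$
$- 365 Y = \left(-365\right) \left(- \frac{17}{67}\right) = \frac{6205}{67}$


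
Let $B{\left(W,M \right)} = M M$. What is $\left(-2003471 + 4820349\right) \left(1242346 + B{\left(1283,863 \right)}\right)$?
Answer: $5597460526970$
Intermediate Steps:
$B{\left(W,M \right)} = M^{2}$
$\left(-2003471 + 4820349\right) \left(1242346 + B{\left(1283,863 \right)}\right) = \left(-2003471 + 4820349\right) \left(1242346 + 863^{2}\right) = 2816878 \left(1242346 + 744769\right) = 2816878 \cdot 1987115 = 5597460526970$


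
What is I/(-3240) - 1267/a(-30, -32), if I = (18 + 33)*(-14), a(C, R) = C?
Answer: 4585/108 ≈ 42.454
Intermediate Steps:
I = -714 (I = 51*(-14) = -714)
I/(-3240) - 1267/a(-30, -32) = -714/(-3240) - 1267/(-30) = -714*(-1/3240) - 1267*(-1/30) = 119/540 + 1267/30 = 4585/108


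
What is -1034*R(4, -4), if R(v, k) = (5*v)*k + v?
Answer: 78584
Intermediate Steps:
R(v, k) = v + 5*k*v (R(v, k) = 5*k*v + v = v + 5*k*v)
-1034*R(4, -4) = -4136*(1 + 5*(-4)) = -4136*(1 - 20) = -4136*(-19) = -1034*(-76) = 78584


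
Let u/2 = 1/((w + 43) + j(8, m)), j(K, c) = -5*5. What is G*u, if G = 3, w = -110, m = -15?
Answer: -3/46 ≈ -0.065217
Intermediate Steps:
j(K, c) = -25
u = -1/46 (u = 2/((-110 + 43) - 25) = 2/(-67 - 25) = 2/(-92) = 2*(-1/92) = -1/46 ≈ -0.021739)
G*u = 3*(-1/46) = -3/46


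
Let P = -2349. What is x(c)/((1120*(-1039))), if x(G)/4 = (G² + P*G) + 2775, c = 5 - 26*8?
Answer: -520831/290920 ≈ -1.7903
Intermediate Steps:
c = -203 (c = 5 - 208 = -203)
x(G) = 11100 - 9396*G + 4*G² (x(G) = 4*((G² - 2349*G) + 2775) = 4*(2775 + G² - 2349*G) = 11100 - 9396*G + 4*G²)
x(c)/((1120*(-1039))) = (11100 - 9396*(-203) + 4*(-203)²)/((1120*(-1039))) = (11100 + 1907388 + 4*41209)/(-1163680) = (11100 + 1907388 + 164836)*(-1/1163680) = 2083324*(-1/1163680) = -520831/290920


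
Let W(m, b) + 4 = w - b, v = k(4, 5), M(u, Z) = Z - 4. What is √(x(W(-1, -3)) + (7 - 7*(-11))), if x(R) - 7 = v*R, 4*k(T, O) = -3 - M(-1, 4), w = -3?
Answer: √94 ≈ 9.6954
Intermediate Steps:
M(u, Z) = -4 + Z
k(T, O) = -¾ (k(T, O) = (-3 - (-4 + 4))/4 = (-3 - 1*0)/4 = (-3 + 0)/4 = (¼)*(-3) = -¾)
v = -¾ ≈ -0.75000
W(m, b) = -7 - b (W(m, b) = -4 + (-3 - b) = -7 - b)
x(R) = 7 - 3*R/4
√(x(W(-1, -3)) + (7 - 7*(-11))) = √((7 - 3*(-7 - 1*(-3))/4) + (7 - 7*(-11))) = √((7 - 3*(-7 + 3)/4) + (7 + 77)) = √((7 - ¾*(-4)) + 84) = √((7 + 3) + 84) = √(10 + 84) = √94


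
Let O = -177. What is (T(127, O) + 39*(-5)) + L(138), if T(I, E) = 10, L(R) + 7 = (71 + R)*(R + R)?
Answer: 57492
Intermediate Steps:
L(R) = -7 + 2*R*(71 + R) (L(R) = -7 + (71 + R)*(R + R) = -7 + (71 + R)*(2*R) = -7 + 2*R*(71 + R))
(T(127, O) + 39*(-5)) + L(138) = (10 + 39*(-5)) + (-7 + 2*138**2 + 142*138) = (10 - 195) + (-7 + 2*19044 + 19596) = -185 + (-7 + 38088 + 19596) = -185 + 57677 = 57492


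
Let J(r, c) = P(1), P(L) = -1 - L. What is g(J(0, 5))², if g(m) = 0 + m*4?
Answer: 64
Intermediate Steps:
J(r, c) = -2 (J(r, c) = -1 - 1*1 = -1 - 1 = -2)
g(m) = 4*m (g(m) = 0 + 4*m = 4*m)
g(J(0, 5))² = (4*(-2))² = (-8)² = 64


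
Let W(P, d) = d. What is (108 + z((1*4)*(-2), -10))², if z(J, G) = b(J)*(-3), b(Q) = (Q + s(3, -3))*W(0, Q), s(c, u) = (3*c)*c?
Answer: 318096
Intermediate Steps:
s(c, u) = 3*c²
b(Q) = Q*(27 + Q) (b(Q) = (Q + 3*3²)*Q = (Q + 3*9)*Q = (Q + 27)*Q = (27 + Q)*Q = Q*(27 + Q))
z(J, G) = -3*J*(27 + J) (z(J, G) = (J*(27 + J))*(-3) = -3*J*(27 + J))
(108 + z((1*4)*(-2), -10))² = (108 - 3*(1*4)*(-2)*(27 + (1*4)*(-2)))² = (108 - 3*4*(-2)*(27 + 4*(-2)))² = (108 - 3*(-8)*(27 - 8))² = (108 - 3*(-8)*19)² = (108 + 456)² = 564² = 318096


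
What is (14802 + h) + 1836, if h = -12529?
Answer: 4109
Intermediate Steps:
(14802 + h) + 1836 = (14802 - 12529) + 1836 = 2273 + 1836 = 4109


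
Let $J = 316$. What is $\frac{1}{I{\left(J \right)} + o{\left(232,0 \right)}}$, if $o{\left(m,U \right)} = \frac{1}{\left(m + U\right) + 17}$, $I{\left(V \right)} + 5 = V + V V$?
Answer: $\frac{249}{24941584} \approx 9.9833 \cdot 10^{-6}$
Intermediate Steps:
$I{\left(V \right)} = -5 + V + V^{2}$ ($I{\left(V \right)} = -5 + \left(V + V V\right) = -5 + \left(V + V^{2}\right) = -5 + V + V^{2}$)
$o{\left(m,U \right)} = \frac{1}{17 + U + m}$ ($o{\left(m,U \right)} = \frac{1}{\left(U + m\right) + 17} = \frac{1}{17 + U + m}$)
$\frac{1}{I{\left(J \right)} + o{\left(232,0 \right)}} = \frac{1}{\left(-5 + 316 + 316^{2}\right) + \frac{1}{17 + 0 + 232}} = \frac{1}{\left(-5 + 316 + 99856\right) + \frac{1}{249}} = \frac{1}{100167 + \frac{1}{249}} = \frac{1}{\frac{24941584}{249}} = \frac{249}{24941584}$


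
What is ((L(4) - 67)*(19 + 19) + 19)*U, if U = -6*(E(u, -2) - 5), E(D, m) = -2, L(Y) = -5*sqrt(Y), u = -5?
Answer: -122094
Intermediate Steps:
U = 42 (U = -6*(-2 - 5) = -6*(-7) = 42)
((L(4) - 67)*(19 + 19) + 19)*U = ((-5*sqrt(4) - 67)*(19 + 19) + 19)*42 = ((-5*2 - 67)*38 + 19)*42 = ((-10 - 67)*38 + 19)*42 = (-77*38 + 19)*42 = (-2926 + 19)*42 = -2907*42 = -122094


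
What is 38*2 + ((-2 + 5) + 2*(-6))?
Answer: 67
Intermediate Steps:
38*2 + ((-2 + 5) + 2*(-6)) = 76 + (3 - 12) = 76 - 9 = 67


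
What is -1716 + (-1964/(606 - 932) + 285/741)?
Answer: -3622623/2119 ≈ -1709.6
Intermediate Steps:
-1716 + (-1964/(606 - 932) + 285/741) = -1716 + (-1964/(-326) + 285*(1/741)) = -1716 + (-1964*(-1/326) + 5/13) = -1716 + (982/163 + 5/13) = -1716 + 13581/2119 = -3622623/2119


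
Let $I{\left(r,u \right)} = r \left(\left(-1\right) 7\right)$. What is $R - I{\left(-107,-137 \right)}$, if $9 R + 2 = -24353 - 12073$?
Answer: $- \frac{43169}{9} \approx -4796.6$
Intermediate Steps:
$I{\left(r,u \right)} = - 7 r$ ($I{\left(r,u \right)} = r \left(-7\right) = - 7 r$)
$R = - \frac{36428}{9}$ ($R = - \frac{2}{9} + \frac{-24353 - 12073}{9} = - \frac{2}{9} + \frac{1}{9} \left(-36426\right) = - \frac{2}{9} - \frac{12142}{3} = - \frac{36428}{9} \approx -4047.6$)
$R - I{\left(-107,-137 \right)} = - \frac{36428}{9} - \left(-7\right) \left(-107\right) = - \frac{36428}{9} - 749 = - \frac{43169}{9}$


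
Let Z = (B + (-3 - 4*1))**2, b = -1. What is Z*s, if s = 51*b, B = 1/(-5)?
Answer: -66096/25 ≈ -2643.8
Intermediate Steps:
B = -1/5 ≈ -0.20000
s = -51 (s = 51*(-1) = -51)
Z = 1296/25 (Z = (-1/5 + (-3 - 4*1))**2 = (-1/5 + (-3 - 4))**2 = (-1/5 - 7)**2 = (-36/5)**2 = 1296/25 ≈ 51.840)
Z*s = (1296/25)*(-51) = -66096/25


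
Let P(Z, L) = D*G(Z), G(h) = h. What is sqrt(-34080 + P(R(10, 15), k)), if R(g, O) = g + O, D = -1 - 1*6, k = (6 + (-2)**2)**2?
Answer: I*sqrt(34255) ≈ 185.08*I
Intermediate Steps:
k = 100 (k = (6 + 4)**2 = 10**2 = 100)
D = -7 (D = -1 - 6 = -7)
R(g, O) = O + g
P(Z, L) = -7*Z
sqrt(-34080 + P(R(10, 15), k)) = sqrt(-34080 - 7*(15 + 10)) = sqrt(-34080 - 7*25) = sqrt(-34080 - 175) = sqrt(-34255) = I*sqrt(34255)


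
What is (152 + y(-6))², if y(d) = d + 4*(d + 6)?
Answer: 21316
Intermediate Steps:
y(d) = 24 + 5*d (y(d) = d + 4*(6 + d) = d + (24 + 4*d) = 24 + 5*d)
(152 + y(-6))² = (152 + (24 + 5*(-6)))² = (152 + (24 - 30))² = (152 - 6)² = 146² = 21316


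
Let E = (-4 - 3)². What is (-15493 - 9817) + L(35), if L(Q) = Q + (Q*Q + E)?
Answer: -24001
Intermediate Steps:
E = 49 (E = (-7)² = 49)
L(Q) = 49 + Q + Q² (L(Q) = Q + (Q*Q + 49) = Q + (Q² + 49) = Q + (49 + Q²) = 49 + Q + Q²)
(-15493 - 9817) + L(35) = (-15493 - 9817) + (49 + 35 + 35²) = -25310 + (49 + 35 + 1225) = -25310 + 1309 = -24001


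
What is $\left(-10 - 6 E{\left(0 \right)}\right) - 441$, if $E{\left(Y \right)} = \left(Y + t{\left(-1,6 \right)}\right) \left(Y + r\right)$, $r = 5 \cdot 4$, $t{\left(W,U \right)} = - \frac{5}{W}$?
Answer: $-1051$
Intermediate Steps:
$r = 20$
$E{\left(Y \right)} = \left(5 + Y\right) \left(20 + Y\right)$ ($E{\left(Y \right)} = \left(Y - \frac{5}{-1}\right) \left(Y + 20\right) = \left(Y - -5\right) \left(20 + Y\right) = \left(Y + 5\right) \left(20 + Y\right) = \left(5 + Y\right) \left(20 + Y\right)$)
$\left(-10 - 6 E{\left(0 \right)}\right) - 441 = \left(-10 - 6 \left(100 + 0^{2} + 25 \cdot 0\right)\right) - 441 = \left(-10 - 6 \left(100 + 0 + 0\right)\right) - 441 = \left(-10 - 600\right) - 441 = -610 - 441 = -1051$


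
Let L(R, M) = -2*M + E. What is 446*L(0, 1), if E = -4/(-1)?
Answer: 892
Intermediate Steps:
E = 4 (E = -4*(-1) = 4)
L(R, M) = 4 - 2*M (L(R, M) = -2*M + 4 = 4 - 2*M)
446*L(0, 1) = 446*(4 - 2*1) = 446*(4 - 2) = 446*2 = 892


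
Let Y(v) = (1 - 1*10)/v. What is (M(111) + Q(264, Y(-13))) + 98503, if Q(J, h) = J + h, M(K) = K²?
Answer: 1444153/13 ≈ 1.1109e+5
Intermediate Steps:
Y(v) = -9/v (Y(v) = (1 - 10)/v = -9/v)
(M(111) + Q(264, Y(-13))) + 98503 = (111² + (264 - 9/(-13))) + 98503 = (12321 + (264 - 9*(-1/13))) + 98503 = (12321 + (264 + 9/13)) + 98503 = (12321 + 3441/13) + 98503 = 163614/13 + 98503 = 1444153/13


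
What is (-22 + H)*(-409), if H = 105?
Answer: -33947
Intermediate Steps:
(-22 + H)*(-409) = (-22 + 105)*(-409) = 83*(-409) = -33947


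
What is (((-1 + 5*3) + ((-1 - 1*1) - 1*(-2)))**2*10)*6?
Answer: 11760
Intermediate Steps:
(((-1 + 5*3) + ((-1 - 1*1) - 1*(-2)))**2*10)*6 = (((-1 + 15) + ((-1 - 1) + 2))**2*10)*6 = ((14 + (-2 + 2))**2*10)*6 = ((14 + 0)**2*10)*6 = (14**2*10)*6 = (196*10)*6 = 1960*6 = 11760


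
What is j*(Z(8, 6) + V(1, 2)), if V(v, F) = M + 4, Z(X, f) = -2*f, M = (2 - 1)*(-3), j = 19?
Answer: -209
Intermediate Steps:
M = -3 (M = 1*(-3) = -3)
V(v, F) = 1 (V(v, F) = -3 + 4 = 1)
j*(Z(8, 6) + V(1, 2)) = 19*(-2*6 + 1) = 19*(-12 + 1) = 19*(-11) = -209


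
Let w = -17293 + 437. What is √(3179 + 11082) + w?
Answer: -16856 + √14261 ≈ -16737.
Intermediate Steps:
w = -16856
√(3179 + 11082) + w = √(3179 + 11082) - 16856 = √14261 - 16856 = -16856 + √14261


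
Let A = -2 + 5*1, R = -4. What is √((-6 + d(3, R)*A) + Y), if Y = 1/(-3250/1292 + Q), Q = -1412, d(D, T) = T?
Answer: 2*I*√3757595400766/913777 ≈ 4.2427*I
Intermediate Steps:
A = 3 (A = -2 + 5 = 3)
Y = -646/913777 (Y = 1/(-3250/1292 - 1412) = 1/(-3250*1/1292 - 1412) = 1/(-1625/646 - 1412) = 1/(-913777/646) = -646/913777 ≈ -0.00070696)
√((-6 + d(3, R)*A) + Y) = √((-6 - 4*3) - 646/913777) = √((-6 - 12) - 646/913777) = √(-18 - 646/913777) = √(-16448632/913777) = 2*I*√3757595400766/913777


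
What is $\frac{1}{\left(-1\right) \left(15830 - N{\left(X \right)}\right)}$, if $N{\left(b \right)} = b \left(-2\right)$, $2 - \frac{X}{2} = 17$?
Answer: $- \frac{1}{15770} \approx -6.3412 \cdot 10^{-5}$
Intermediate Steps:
$X = -30$ ($X = 4 - 34 = -30$)
$N{\left(b \right)} = - 2 b$
$\frac{1}{\left(-1\right) \left(15830 - N{\left(X \right)}\right)} = \frac{1}{\left(-1\right) \left(15830 - \left(-2\right) \left(-30\right)\right)} = \frac{1}{\left(-1\right) \left(15830 - 60\right)} = \frac{1}{\left(-1\right) 15770} = \frac{1}{-15770} = - \frac{1}{15770}$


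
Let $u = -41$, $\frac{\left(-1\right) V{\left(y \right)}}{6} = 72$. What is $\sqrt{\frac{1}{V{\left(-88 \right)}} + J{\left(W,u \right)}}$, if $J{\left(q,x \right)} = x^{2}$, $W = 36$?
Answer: $\frac{\sqrt{2178573}}{36} \approx 41.0$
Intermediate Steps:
$V{\left(y \right)} = -432$ ($V{\left(y \right)} = \left(-6\right) 72 = -432$)
$\sqrt{\frac{1}{V{\left(-88 \right)}} + J{\left(W,u \right)}} = \sqrt{\frac{1}{-432} + \left(-41\right)^{2}} = \sqrt{- \frac{1}{432} + 1681} = \sqrt{\frac{726191}{432}} = \frac{\sqrt{2178573}}{36}$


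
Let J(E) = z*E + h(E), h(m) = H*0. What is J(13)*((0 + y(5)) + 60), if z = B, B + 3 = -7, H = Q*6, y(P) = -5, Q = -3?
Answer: -7150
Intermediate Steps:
H = -18 (H = -3*6 = -18)
B = -10 (B = -3 - 7 = -10)
h(m) = 0 (h(m) = -18*0 = 0)
z = -10
J(E) = -10*E (J(E) = -10*E + 0 = -10*E)
J(13)*((0 + y(5)) + 60) = (-10*13)*((0 - 5) + 60) = -130*(-5 + 60) = -130*55 = -7150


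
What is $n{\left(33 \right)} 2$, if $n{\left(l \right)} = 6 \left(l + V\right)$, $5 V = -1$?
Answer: $\frac{1968}{5} \approx 393.6$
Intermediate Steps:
$V = - \frac{1}{5}$ ($V = \frac{1}{5} \left(-1\right) = - \frac{1}{5} \approx -0.2$)
$n{\left(l \right)} = - \frac{6}{5} + 6 l$ ($n{\left(l \right)} = 6 \left(l - \frac{1}{5}\right) = 6 \left(- \frac{1}{5} + l\right) = - \frac{6}{5} + 6 l$)
$n{\left(33 \right)} 2 = \left(- \frac{6}{5} + 6 \cdot 33\right) 2 = \left(- \frac{6}{5} + 198\right) 2 = \frac{984}{5} \cdot 2 = \frac{1968}{5}$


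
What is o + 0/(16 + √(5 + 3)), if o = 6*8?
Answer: 48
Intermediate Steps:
o = 48
o + 0/(16 + √(5 + 3)) = 48 + 0/(16 + √(5 + 3)) = 48 + 0/(16 + √8) = 48 + 0/(16 + 2*√2) = 48 + 0 = 48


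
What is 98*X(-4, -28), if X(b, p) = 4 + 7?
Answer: 1078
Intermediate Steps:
X(b, p) = 11
98*X(-4, -28) = 98*11 = 1078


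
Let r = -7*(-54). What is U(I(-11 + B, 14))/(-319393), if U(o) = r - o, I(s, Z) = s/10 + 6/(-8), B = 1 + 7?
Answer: -7581/6387860 ≈ -0.0011868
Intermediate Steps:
B = 8
I(s, Z) = -¾ + s/10 (I(s, Z) = s*(⅒) + 6*(-⅛) = s/10 - ¾ = -¾ + s/10)
r = 378
U(o) = 378 - o
U(I(-11 + B, 14))/(-319393) = (378 - (-¾ + (-11 + 8)/10))/(-319393) = (378 - (-¾ + (⅒)*(-3)))*(-1/319393) = (378 - (-¾ - 3/10))*(-1/319393) = (378 - 1*(-21/20))*(-1/319393) = (378 + 21/20)*(-1/319393) = (7581/20)*(-1/319393) = -7581/6387860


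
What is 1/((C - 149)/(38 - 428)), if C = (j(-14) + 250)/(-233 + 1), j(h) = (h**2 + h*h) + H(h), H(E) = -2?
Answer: 3770/1467 ≈ 2.5699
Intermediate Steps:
j(h) = -2 + 2*h**2 (j(h) = (h**2 + h*h) - 2 = (h**2 + h**2) - 2 = 2*h**2 - 2 = -2 + 2*h**2)
C = -80/29 (C = ((-2 + 2*(-14)**2) + 250)/(-233 + 1) = ((-2 + 2*196) + 250)/(-232) = ((-2 + 392) + 250)*(-1/232) = (390 + 250)*(-1/232) = 640*(-1/232) = -80/29 ≈ -2.7586)
1/((C - 149)/(38 - 428)) = 1/((-80/29 - 149)/(38 - 428)) = 1/(-4401/29/(-390)) = 1/(-4401/29*(-1/390)) = 1/(1467/3770) = 3770/1467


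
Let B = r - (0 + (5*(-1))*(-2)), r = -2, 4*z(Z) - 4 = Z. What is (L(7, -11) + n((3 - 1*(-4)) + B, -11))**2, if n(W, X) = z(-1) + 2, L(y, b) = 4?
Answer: 729/16 ≈ 45.563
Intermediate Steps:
z(Z) = 1 + Z/4
B = -12 (B = -2 - (0 + (5*(-1))*(-2)) = -2 - (0 - 5*(-2)) = -2 - (0 + 10) = -2 - 1*10 = -2 - 10 = -12)
n(W, X) = 11/4 (n(W, X) = (1 + (1/4)*(-1)) + 2 = (1 - 1/4) + 2 = 3/4 + 2 = 11/4)
(L(7, -11) + n((3 - 1*(-4)) + B, -11))**2 = (4 + 11/4)**2 = (27/4)**2 = 729/16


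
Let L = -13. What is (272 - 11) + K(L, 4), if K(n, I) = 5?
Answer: 266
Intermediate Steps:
(272 - 11) + K(L, 4) = (272 - 11) + 5 = 261 + 5 = 266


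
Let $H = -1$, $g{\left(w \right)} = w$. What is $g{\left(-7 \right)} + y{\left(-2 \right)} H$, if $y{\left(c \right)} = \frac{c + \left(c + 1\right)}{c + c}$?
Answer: $- \frac{31}{4} \approx -7.75$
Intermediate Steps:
$y{\left(c \right)} = \frac{1 + 2 c}{2 c}$ ($y{\left(c \right)} = \frac{c + \left(1 + c\right)}{2 c} = \left(1 + 2 c\right) \frac{1}{2 c} = \frac{1 + 2 c}{2 c}$)
$g{\left(-7 \right)} + y{\left(-2 \right)} H = -7 + \frac{\frac{1}{2} - 2}{-2} \left(-1\right) = -7 + \left(- \frac{1}{2}\right) \left(- \frac{3}{2}\right) \left(-1\right) = -7 + \frac{3}{4} \left(-1\right) = -7 - \frac{3}{4} = - \frac{31}{4}$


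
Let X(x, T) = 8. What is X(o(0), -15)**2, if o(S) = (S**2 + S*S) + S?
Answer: 64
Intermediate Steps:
o(S) = S + 2*S**2 (o(S) = (S**2 + S**2) + S = 2*S**2 + S = S + 2*S**2)
X(o(0), -15)**2 = 8**2 = 64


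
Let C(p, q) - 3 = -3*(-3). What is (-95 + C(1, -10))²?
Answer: 6889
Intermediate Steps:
C(p, q) = 12 (C(p, q) = 3 - 3*(-3) = 3 + 9 = 12)
(-95 + C(1, -10))² = (-95 + 12)² = (-83)² = 6889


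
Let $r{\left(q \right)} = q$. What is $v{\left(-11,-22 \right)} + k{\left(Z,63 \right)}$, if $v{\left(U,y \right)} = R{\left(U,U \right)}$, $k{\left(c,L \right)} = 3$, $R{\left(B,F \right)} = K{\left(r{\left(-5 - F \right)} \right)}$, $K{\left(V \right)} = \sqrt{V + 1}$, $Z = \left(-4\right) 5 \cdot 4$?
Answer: $3 + \sqrt{7} \approx 5.6458$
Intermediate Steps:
$Z = -80$ ($Z = \left(-20\right) 4 = -80$)
$K{\left(V \right)} = \sqrt{1 + V}$
$R{\left(B,F \right)} = \sqrt{-4 - F}$ ($R{\left(B,F \right)} = \sqrt{1 - \left(5 + F\right)} = \sqrt{-4 - F}$)
$v{\left(U,y \right)} = \sqrt{-4 - U}$
$v{\left(-11,-22 \right)} + k{\left(Z,63 \right)} = \sqrt{-4 - -11} + 3 = \sqrt{-4 + 11} + 3 = \sqrt{7} + 3 = 3 + \sqrt{7}$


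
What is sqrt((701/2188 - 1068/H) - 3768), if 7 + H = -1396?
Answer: I*sqrt(8874342732410065)/1534882 ≈ 61.375*I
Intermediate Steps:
H = -1403 (H = -7 - 1396 = -1403)
sqrt((701/2188 - 1068/H) - 3768) = sqrt((701/2188 - 1068/(-1403)) - 3768) = sqrt((701*(1/2188) - 1068*(-1/1403)) - 3768) = sqrt((701/2188 + 1068/1403) - 3768) = sqrt(3320287/3069764 - 3768) = sqrt(-11563550465/3069764) = I*sqrt(8874342732410065)/1534882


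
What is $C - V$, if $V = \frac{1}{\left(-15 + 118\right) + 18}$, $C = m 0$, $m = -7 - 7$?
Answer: $- \frac{1}{121} \approx -0.0082645$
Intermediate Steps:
$m = -14$ ($m = -7 - 7 = -14$)
$C = 0$ ($C = \left(-14\right) 0 = 0$)
$V = \frac{1}{121}$ ($V = \frac{1}{103 + 18} = \frac{1}{121} \approx 0.0082645$)
$C - V = 0 - \frac{1}{121} = - \frac{1}{121}$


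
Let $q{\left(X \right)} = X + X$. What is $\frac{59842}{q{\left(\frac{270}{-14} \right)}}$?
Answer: $- \frac{209447}{135} \approx -1551.5$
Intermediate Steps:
$q{\left(X \right)} = 2 X$
$\frac{59842}{q{\left(\frac{270}{-14} \right)}} = \frac{59842}{2 \frac{270}{-14}} = \frac{59842}{2 \cdot 270 \left(- \frac{1}{14}\right)} = \frac{59842}{2 \left(- \frac{135}{7}\right)} = \frac{59842}{- \frac{270}{7}} = 59842 \left(- \frac{7}{270}\right) = - \frac{209447}{135}$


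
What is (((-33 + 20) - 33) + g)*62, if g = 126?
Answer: 4960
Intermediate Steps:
(((-33 + 20) - 33) + g)*62 = (((-33 + 20) - 33) + 126)*62 = ((-13 - 33) + 126)*62 = (-46 + 126)*62 = 80*62 = 4960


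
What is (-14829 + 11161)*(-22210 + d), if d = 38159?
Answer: -58500932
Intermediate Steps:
(-14829 + 11161)*(-22210 + d) = (-14829 + 11161)*(-22210 + 38159) = -3668*15949 = -58500932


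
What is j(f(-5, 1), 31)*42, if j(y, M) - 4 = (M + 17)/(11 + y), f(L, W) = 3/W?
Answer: 312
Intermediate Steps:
j(y, M) = 4 + (17 + M)/(11 + y) (j(y, M) = 4 + (M + 17)/(11 + y) = 4 + (17 + M)/(11 + y))
j(f(-5, 1), 31)*42 = ((61 + 31 + 4*(3/1))/(11 + 3/1))*42 = ((61 + 31 + 4*(3*1))/(11 + 3*1))*42 = ((61 + 31 + 4*3)/(11 + 3))*42 = ((61 + 31 + 12)/14)*42 = ((1/14)*104)*42 = (52/7)*42 = 312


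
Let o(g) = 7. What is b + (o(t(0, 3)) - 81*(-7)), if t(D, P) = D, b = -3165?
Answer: -2591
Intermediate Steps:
b + (o(t(0, 3)) - 81*(-7)) = -3165 + (7 - 81*(-7)) = -3165 + (7 + 567) = -3165 + 574 = -2591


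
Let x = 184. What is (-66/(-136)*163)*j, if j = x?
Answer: 247434/17 ≈ 14555.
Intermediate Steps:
j = 184
(-66/(-136)*163)*j = (-66/(-136)*163)*184 = (-66*(-1/136)*163)*184 = ((33/68)*163)*184 = (5379/68)*184 = 247434/17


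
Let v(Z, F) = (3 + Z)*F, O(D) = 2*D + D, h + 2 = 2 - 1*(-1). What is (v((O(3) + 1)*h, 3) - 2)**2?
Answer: 1369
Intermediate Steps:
h = 1 (h = -2 + (2 - 1*(-1)) = -2 + (2 + 1) = -2 + 3 = 1)
O(D) = 3*D
v(Z, F) = F*(3 + Z)
(v((O(3) + 1)*h, 3) - 2)**2 = (3*(3 + (3*3 + 1)*1) - 2)**2 = (3*(3 + (9 + 1)*1) - 2)**2 = (3*(3 + 10*1) - 2)**2 = (3*(3 + 10) - 2)**2 = (3*13 - 2)**2 = (39 - 2)**2 = 37**2 = 1369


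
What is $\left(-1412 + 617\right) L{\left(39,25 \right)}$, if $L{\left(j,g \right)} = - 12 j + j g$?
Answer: $-403065$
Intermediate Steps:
$L{\left(j,g \right)} = - 12 j + g j$
$\left(-1412 + 617\right) L{\left(39,25 \right)} = \left(-1412 + 617\right) 39 \left(-12 + 25\right) = - 795 \cdot 39 \cdot 13 = \left(-795\right) 507 = -403065$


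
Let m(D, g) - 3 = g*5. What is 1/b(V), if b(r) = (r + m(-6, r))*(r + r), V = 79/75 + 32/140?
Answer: 91875/2518366 ≈ 0.036482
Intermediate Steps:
m(D, g) = 3 + 5*g (m(D, g) = 3 + g*5 = 3 + 5*g)
V = 673/525 (V = 79*(1/75) + 32*(1/140) = 79/75 + 8/35 = 673/525 ≈ 1.2819)
b(r) = 2*r*(3 + 6*r) (b(r) = (r + (3 + 5*r))*(r + r) = (3 + 6*r)*(2*r) = 2*r*(3 + 6*r))
1/b(V) = 1/(6*(673/525)*(1 + 2*(673/525))) = 1/(6*(673/525)*(1 + 1346/525)) = 1/(6*(673/525)*(1871/525)) = 1/(2518366/91875) = 91875/2518366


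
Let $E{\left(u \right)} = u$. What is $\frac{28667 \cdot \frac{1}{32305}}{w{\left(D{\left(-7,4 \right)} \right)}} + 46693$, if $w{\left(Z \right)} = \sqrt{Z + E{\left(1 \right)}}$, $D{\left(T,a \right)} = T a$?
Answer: $46693 - \frac{28667 i \sqrt{3}}{290745} \approx 46693.0 - 0.17078 i$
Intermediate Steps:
$w{\left(Z \right)} = \sqrt{1 + Z}$ ($w{\left(Z \right)} = \sqrt{Z + 1} = \sqrt{1 + Z}$)
$\frac{28667 \cdot \frac{1}{32305}}{w{\left(D{\left(-7,4 \right)} \right)}} + 46693 = \frac{28667 \cdot \frac{1}{32305}}{\sqrt{1 - 28}} + 46693 = \frac{28667}{32305 \sqrt{-27}} + 46693 = \frac{28667}{32305 \cdot 3 i \sqrt{3}} + 46693 = \frac{28667 \left(- \frac{i \sqrt{3}}{9}\right)}{32305} + 46693 = - \frac{28667 i \sqrt{3}}{290745} + 46693 = 46693 - \frac{28667 i \sqrt{3}}{290745}$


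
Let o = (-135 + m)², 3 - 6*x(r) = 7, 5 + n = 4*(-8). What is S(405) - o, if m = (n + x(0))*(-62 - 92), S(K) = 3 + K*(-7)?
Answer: -288923497/9 ≈ -3.2103e+7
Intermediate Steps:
n = -37 (n = -5 + 4*(-8) = -5 - 32 = -37)
S(K) = 3 - 7*K
x(r) = -⅔ (x(r) = ½ - ⅙*7 = ½ - 7/6 = -⅔)
m = 17402/3 (m = (-37 - ⅔)*(-62 - 92) = -113/3*(-154) = 17402/3 ≈ 5800.7)
o = 288898009/9 (o = (-135 + 17402/3)² = (16997/3)² = 288898009/9 ≈ 3.2100e+7)
S(405) - o = (3 - 7*405) - 1*288898009/9 = (3 - 2835) - 288898009/9 = -2832 - 288898009/9 = -288923497/9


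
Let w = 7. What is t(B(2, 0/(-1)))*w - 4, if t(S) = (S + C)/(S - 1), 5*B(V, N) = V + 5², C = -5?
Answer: -37/11 ≈ -3.3636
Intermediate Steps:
B(V, N) = 5 + V/5 (B(V, N) = (V + 5²)/5 = (V + 25)/5 = (25 + V)/5 = 5 + V/5)
t(S) = (-5 + S)/(-1 + S) (t(S) = (S - 5)/(S - 1) = (-5 + S)/(-1 + S))
t(B(2, 0/(-1)))*w - 4 = ((-5 + (5 + (⅕)*2))/(-1 + (5 + (⅕)*2)))*7 - 4 = ((-5 + (5 + ⅖))/(-1 + (5 + ⅖)))*7 - 4 = ((-5 + 27/5)/(-1 + 27/5))*7 - 4 = ((⅖)/(22/5))*7 - 4 = ((5/22)*(⅖))*7 - 4 = (1/11)*7 - 4 = 7/11 - 4 = -37/11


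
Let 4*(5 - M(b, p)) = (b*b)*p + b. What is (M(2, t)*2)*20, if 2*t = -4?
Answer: 260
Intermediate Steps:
t = -2 (t = (1/2)*(-4) = -2)
M(b, p) = 5 - b/4 - p*b**2/4 (M(b, p) = 5 - ((b*b)*p + b)/4 = 5 - (b**2*p + b)/4 = 5 - (p*b**2 + b)/4 = 5 - (b + p*b**2)/4 = 5 + (-b/4 - p*b**2/4) = 5 - b/4 - p*b**2/4)
(M(2, t)*2)*20 = ((5 - 1/4*2 - 1/4*(-2)*2**2)*2)*20 = ((5 - 1/2 - 1/4*(-2)*4)*2)*20 = ((5 - 1/2 + 2)*2)*20 = ((13/2)*2)*20 = 13*20 = 260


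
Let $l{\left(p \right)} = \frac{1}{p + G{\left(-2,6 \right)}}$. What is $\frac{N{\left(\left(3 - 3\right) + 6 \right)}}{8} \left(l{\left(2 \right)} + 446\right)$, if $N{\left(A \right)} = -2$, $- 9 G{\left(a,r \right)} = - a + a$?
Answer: $- \frac{893}{8} \approx -111.63$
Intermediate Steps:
$G{\left(a,r \right)} = 0$ ($G{\left(a,r \right)} = - \frac{- a + a}{9} = \left(- \frac{1}{9}\right) 0 = 0$)
$l{\left(p \right)} = \frac{1}{p}$ ($l{\left(p \right)} = \frac{1}{p + 0} = \frac{1}{p}$)
$\frac{N{\left(\left(3 - 3\right) + 6 \right)}}{8} \left(l{\left(2 \right)} + 446\right) = - \frac{2}{8} \left(\frac{1}{2} + 446\right) = \left(-2\right) \frac{1}{8} \left(\frac{1}{2} + 446\right) = \left(- \frac{1}{4}\right) \frac{893}{2} = - \frac{893}{8}$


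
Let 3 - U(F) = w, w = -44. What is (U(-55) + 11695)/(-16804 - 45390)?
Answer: -5871/31097 ≈ -0.18880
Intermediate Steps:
U(F) = 47 (U(F) = 3 - 1*(-44) = 3 + 44 = 47)
(U(-55) + 11695)/(-16804 - 45390) = (47 + 11695)/(-16804 - 45390) = 11742/(-62194) = 11742*(-1/62194) = -5871/31097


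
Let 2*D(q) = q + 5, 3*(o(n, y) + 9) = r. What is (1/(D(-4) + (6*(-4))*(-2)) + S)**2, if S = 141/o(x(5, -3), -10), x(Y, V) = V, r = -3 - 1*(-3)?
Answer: 20729809/84681 ≈ 244.80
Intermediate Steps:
r = 0 (r = -3 + 3 = 0)
o(n, y) = -9 (o(n, y) = -9 + (1/3)*0 = -9 + 0 = -9)
D(q) = 5/2 + q/2 (D(q) = (q + 5)/2 = (5 + q)/2 = 5/2 + q/2)
S = -47/3 (S = 141/(-9) = 141*(-1/9) = -47/3 ≈ -15.667)
(1/(D(-4) + (6*(-4))*(-2)) + S)**2 = (1/((5/2 + (1/2)*(-4)) + (6*(-4))*(-2)) - 47/3)**2 = (1/((5/2 - 2) - 24*(-2)) - 47/3)**2 = (1/(1/2 + 48) - 47/3)**2 = (1/(97/2) - 47/3)**2 = (2/97 - 47/3)**2 = (-4553/291)**2 = 20729809/84681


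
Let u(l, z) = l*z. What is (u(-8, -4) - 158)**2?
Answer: 15876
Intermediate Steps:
(u(-8, -4) - 158)**2 = (-8*(-4) - 158)**2 = (32 - 158)**2 = (-126)**2 = 15876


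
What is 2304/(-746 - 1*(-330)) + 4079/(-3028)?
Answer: -271043/39364 ≈ -6.8856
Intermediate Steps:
2304/(-746 - 1*(-330)) + 4079/(-3028) = 2304/(-746 + 330) + 4079*(-1/3028) = 2304/(-416) - 4079/3028 = 2304*(-1/416) - 4079/3028 = -72/13 - 4079/3028 = -271043/39364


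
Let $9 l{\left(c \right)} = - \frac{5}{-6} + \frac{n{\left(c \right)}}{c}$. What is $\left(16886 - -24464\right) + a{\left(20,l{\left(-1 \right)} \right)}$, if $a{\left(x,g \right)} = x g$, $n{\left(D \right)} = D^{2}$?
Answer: $\frac{1116440}{27} \approx 41350.0$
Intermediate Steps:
$l{\left(c \right)} = \frac{5}{54} + \frac{c}{9}$ ($l{\left(c \right)} = \frac{- \frac{5}{-6} + \frac{c^{2}}{c}}{9} = \frac{\left(-5\right) \left(- \frac{1}{6}\right) + c}{9} = \frac{\frac{5}{6} + c}{9} = \frac{5}{54} + \frac{c}{9}$)
$a{\left(x,g \right)} = g x$
$\left(16886 - -24464\right) + a{\left(20,l{\left(-1 \right)} \right)} = \left(16886 - -24464\right) + \left(\frac{5}{54} + \frac{1}{9} \left(-1\right)\right) 20 = \left(16886 + 24464\right) + \left(\frac{5}{54} - \frac{1}{9}\right) 20 = 41350 - \frac{10}{27} = \frac{1116440}{27}$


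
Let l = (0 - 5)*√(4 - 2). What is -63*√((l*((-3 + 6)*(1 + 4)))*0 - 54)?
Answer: -189*I*√6 ≈ -462.95*I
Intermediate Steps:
l = -5*√2 ≈ -7.0711
-63*√((l*((-3 + 6)*(1 + 4)))*0 - 54) = -63*√(((-5*√2)*((-3 + 6)*(1 + 4)))*0 - 54) = -63*√(((-5*√2)*(3*5))*0 - 54) = -63*√((-5*√2*15)*0 - 54) = -63*√(-75*√2*0 - 54) = -63*√(0 - 54) = -189*I*√6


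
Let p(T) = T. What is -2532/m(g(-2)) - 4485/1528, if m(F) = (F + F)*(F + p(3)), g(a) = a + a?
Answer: -488097/1528 ≈ -319.44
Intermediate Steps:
g(a) = 2*a
m(F) = 2*F*(3 + F) (m(F) = (F + F)*(F + 3) = (2*F)*(3 + F) = 2*F*(3 + F))
-2532/m(g(-2)) - 4485/1528 = -2532*(-1/(8*(3 + 2*(-2)))) - 4485/1528 = -2532*(-1/(8*(3 - 4))) - 4485*1/1528 = -2532/(2*(-4)*(-1)) - 4485/1528 = -2532/8 - 4485/1528 = -2532*1/8 - 4485/1528 = -633/2 - 4485/1528 = -488097/1528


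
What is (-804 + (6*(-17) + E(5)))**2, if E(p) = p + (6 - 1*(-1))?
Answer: 799236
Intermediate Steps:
E(p) = 7 + p (E(p) = p + (6 + 1) = p + 7 = 7 + p)
(-804 + (6*(-17) + E(5)))**2 = (-804 + (6*(-17) + (7 + 5)))**2 = (-804 + (-102 + 12))**2 = (-804 - 90)**2 = (-894)**2 = 799236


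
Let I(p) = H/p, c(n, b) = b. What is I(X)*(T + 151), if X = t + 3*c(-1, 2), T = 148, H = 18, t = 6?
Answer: 897/2 ≈ 448.50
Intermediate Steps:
X = 12 (X = 6 + 3*2 = 6 + 6 = 12)
I(p) = 18/p
I(X)*(T + 151) = (18/12)*(148 + 151) = (18*(1/12))*299 = (3/2)*299 = 897/2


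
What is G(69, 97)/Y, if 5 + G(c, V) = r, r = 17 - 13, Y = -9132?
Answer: 1/9132 ≈ 0.00010951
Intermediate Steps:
r = 4
G(c, V) = -1 (G(c, V) = -5 + 4 = -1)
G(69, 97)/Y = -1/(-9132) = -1*(-1/9132) = 1/9132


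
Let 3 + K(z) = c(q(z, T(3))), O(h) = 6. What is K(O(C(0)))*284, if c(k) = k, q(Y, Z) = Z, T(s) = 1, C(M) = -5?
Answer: -568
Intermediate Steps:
K(z) = -2 (K(z) = -3 + 1 = -2)
K(O(C(0)))*284 = -2*284 = -568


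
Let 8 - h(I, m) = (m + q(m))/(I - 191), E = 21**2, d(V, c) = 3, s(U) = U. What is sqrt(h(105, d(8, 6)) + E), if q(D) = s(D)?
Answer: sqrt(830330)/43 ≈ 21.191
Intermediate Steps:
q(D) = D
E = 441
h(I, m) = 8 - 2*m/(-191 + I) (h(I, m) = 8 - (m + m)/(I - 191) = 8 - 2*m/(-191 + I))
sqrt(h(105, d(8, 6)) + E) = sqrt(2*(-764 - 1*3 + 4*105)/(-191 + 105) + 441) = sqrt(2*(-764 - 3 + 420)/(-86) + 441) = sqrt(2*(-1/86)*(-347) + 441) = sqrt(347/43 + 441) = sqrt(19310/43) = sqrt(830330)/43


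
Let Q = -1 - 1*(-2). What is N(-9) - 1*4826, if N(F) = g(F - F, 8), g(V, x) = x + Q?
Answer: -4817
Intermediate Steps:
Q = 1 (Q = -1 + 2 = 1)
g(V, x) = 1 + x (g(V, x) = x + 1 = 1 + x)
N(F) = 9 (N(F) = 1 + 8 = 9)
N(-9) - 1*4826 = 9 - 1*4826 = 9 - 4826 = -4817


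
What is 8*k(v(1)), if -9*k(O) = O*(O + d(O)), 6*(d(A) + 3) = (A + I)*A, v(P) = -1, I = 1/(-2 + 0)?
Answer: -10/3 ≈ -3.3333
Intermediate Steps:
I = -½ (I = 1/(-2) = -½ ≈ -0.50000)
d(A) = -3 + A*(-½ + A)/6 (d(A) = -3 + ((A - ½)*A)/6 = -3 + ((-½ + A)*A)/6 = -3 + (A*(-½ + A))/6 = -3 + A*(-½ + A)/6)
k(O) = -O*(-3 + O²/6 + 11*O/12)/9 (k(O) = -O*(O + (-3 - O/12 + O²/6))/9 = -O*(-3 + O²/6 + 11*O/12)/9)
8*k(v(1)) = 8*((1/108)*(-1)*(36 - 11*(-1) - 2*(-1)²)) = 8*((1/108)*(-1)*(36 + 11 - 2*1)) = 8*((1/108)*(-1)*(36 + 11 - 2)) = 8*((1/108)*(-1)*45) = 8*(-5/12) = -10/3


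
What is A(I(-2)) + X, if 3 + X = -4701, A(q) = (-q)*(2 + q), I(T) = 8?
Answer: -4784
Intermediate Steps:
A(q) = -q*(2 + q)
X = -4704 (X = -3 - 4701 = -4704)
A(I(-2)) + X = -1*8*(2 + 8) - 4704 = -1*8*10 - 4704 = -80 - 4704 = -4784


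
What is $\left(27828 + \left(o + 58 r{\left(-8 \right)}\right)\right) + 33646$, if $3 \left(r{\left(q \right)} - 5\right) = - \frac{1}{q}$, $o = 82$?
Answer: $\frac{742181}{12} \approx 61848.0$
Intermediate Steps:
$r{\left(q \right)} = 5 - \frac{1}{3 q}$ ($r{\left(q \right)} = 5 + \frac{\left(-1\right) \frac{1}{q}}{3} = 5 - \frac{1}{3 q}$)
$\left(27828 + \left(o + 58 r{\left(-8 \right)}\right)\right) + 33646 = \left(27828 + \left(82 + 58 \left(5 - \frac{1}{3 \left(-8\right)}\right)\right)\right) + 33646 = \left(27828 + \left(82 + 58 \left(5 - - \frac{1}{24}\right)\right)\right) + 33646 = \left(27828 + \left(82 + 58 \left(5 + \frac{1}{24}\right)\right)\right) + 33646 = \left(27828 + \left(82 + 58 \cdot \frac{121}{24}\right)\right) + 33646 = \left(27828 + \left(82 + \frac{3509}{12}\right)\right) + 33646 = \left(27828 + \frac{4493}{12}\right) + 33646 = \frac{338429}{12} + 33646 = \frac{742181}{12}$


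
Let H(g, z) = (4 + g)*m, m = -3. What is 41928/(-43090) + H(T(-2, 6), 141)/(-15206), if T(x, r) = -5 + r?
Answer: -318455409/327613270 ≈ -0.97205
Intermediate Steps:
H(g, z) = -12 - 3*g (H(g, z) = (4 + g)*(-3) = -12 - 3*g)
41928/(-43090) + H(T(-2, 6), 141)/(-15206) = 41928/(-43090) + (-12 - 3*(-5 + 6))/(-15206) = 41928*(-1/43090) + (-12 - 3*1)*(-1/15206) = -20964/21545 + (-12 - 3)*(-1/15206) = -20964/21545 - 15*(-1/15206) = -20964/21545 + 15/15206 = -318455409/327613270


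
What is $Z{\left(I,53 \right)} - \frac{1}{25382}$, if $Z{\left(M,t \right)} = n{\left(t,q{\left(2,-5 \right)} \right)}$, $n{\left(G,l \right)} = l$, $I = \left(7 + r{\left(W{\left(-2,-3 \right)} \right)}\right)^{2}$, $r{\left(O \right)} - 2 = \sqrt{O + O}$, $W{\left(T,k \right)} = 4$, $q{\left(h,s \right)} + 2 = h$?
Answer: $- \frac{1}{25382} \approx -3.9398 \cdot 10^{-5}$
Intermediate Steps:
$q{\left(h,s \right)} = -2 + h$
$r{\left(O \right)} = 2 + \sqrt{2} \sqrt{O}$ ($r{\left(O \right)} = 2 + \sqrt{O + O} = 2 + \sqrt{2 O} = 2 + \sqrt{2} \sqrt{O}$)
$I = \left(9 + 2 \sqrt{2}\right)^{2}$ ($I = \left(7 + \left(2 + \sqrt{2} \sqrt{4}\right)\right)^{2} = \left(7 + \left(2 + \sqrt{2} \cdot 2\right)\right)^{2} = \left(7 + \left(2 + 2 \sqrt{2}\right)\right)^{2} = \left(9 + 2 \sqrt{2}\right)^{2} \approx 139.91$)
$Z{\left(M,t \right)} = 0$ ($Z{\left(M,t \right)} = -2 + 2 = 0$)
$Z{\left(I,53 \right)} - \frac{1}{25382} = 0 - \frac{1}{25382} = - \frac{1}{25382}$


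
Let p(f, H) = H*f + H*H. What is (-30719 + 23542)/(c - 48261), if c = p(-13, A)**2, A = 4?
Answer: 7177/46965 ≈ 0.15282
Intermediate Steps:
p(f, H) = H**2 + H*f (p(f, H) = H*f + H**2 = H**2 + H*f)
c = 1296 (c = (4*(4 - 13))**2 = (4*(-9))**2 = (-36)**2 = 1296)
(-30719 + 23542)/(c - 48261) = (-30719 + 23542)/(1296 - 48261) = -7177/(-46965) = -7177*(-1/46965) = 7177/46965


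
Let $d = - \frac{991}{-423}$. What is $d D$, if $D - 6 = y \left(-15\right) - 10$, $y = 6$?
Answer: $- \frac{1982}{9} \approx -220.22$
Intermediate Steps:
$d = \frac{991}{423}$ ($d = \left(-991\right) \left(- \frac{1}{423}\right) = \frac{991}{423} \approx 2.3428$)
$D = -94$ ($D = 6 + \left(6 \left(-15\right) - 10\right) = 6 - 100 = -94$)
$d D = \frac{991}{423} \left(-94\right) = - \frac{1982}{9}$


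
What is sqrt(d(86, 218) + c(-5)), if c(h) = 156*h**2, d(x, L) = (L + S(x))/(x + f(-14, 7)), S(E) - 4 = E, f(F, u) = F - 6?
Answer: sqrt(35142)/3 ≈ 62.487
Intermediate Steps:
f(F, u) = -6 + F
S(E) = 4 + E
d(x, L) = (4 + L + x)/(-20 + x) (d(x, L) = (L + (4 + x))/(x + (-6 - 14)) = (4 + L + x)/(x - 20) = (4 + L + x)/(-20 + x))
sqrt(d(86, 218) + c(-5)) = sqrt((4 + 218 + 86)/(-20 + 86) + 156*(-5)**2) = sqrt(308/66 + 156*25) = sqrt((1/66)*308 + 3900) = sqrt(14/3 + 3900) = sqrt(11714/3) = sqrt(35142)/3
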